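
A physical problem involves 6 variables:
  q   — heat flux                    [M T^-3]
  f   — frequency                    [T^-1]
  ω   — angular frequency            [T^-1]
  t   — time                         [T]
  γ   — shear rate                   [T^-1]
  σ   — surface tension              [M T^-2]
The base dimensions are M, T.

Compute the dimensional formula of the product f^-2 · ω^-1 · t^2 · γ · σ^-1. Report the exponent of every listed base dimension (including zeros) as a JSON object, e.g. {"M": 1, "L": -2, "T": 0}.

{"M": -1, "T": 6}

Write exponents as rows M,T / cols q,f,ω,t,γ,σ:
  M: [ 1  0  0  0  0  1]
  T: [-3 -1 -1  1 -1 -2]
  [M]: (-2)·0+(-1)·0+(2)·0+(1)·0+(-1)·1 = -1
  [T]: (-2)·-1+(-1)·-1+(2)·1+(1)·-1+(-1)·-2 = 6
⇒ M^-1 T^6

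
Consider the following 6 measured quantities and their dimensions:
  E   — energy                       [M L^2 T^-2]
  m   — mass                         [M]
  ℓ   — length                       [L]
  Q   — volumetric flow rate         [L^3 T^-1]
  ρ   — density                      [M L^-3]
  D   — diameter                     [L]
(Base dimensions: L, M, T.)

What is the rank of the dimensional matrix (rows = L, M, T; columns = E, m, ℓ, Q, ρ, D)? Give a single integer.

3

Exponent matrix [L,M,T] × [E,m,ℓ,Q,ρ,D]:
  L: [ 2  0  1  3 -3  1]
  M: [ 1  1  0  0  1  0]
  T: [-2  0  0 -1  0  0]
RREF → pivots at {E,m,ℓ} ⇒ r = 3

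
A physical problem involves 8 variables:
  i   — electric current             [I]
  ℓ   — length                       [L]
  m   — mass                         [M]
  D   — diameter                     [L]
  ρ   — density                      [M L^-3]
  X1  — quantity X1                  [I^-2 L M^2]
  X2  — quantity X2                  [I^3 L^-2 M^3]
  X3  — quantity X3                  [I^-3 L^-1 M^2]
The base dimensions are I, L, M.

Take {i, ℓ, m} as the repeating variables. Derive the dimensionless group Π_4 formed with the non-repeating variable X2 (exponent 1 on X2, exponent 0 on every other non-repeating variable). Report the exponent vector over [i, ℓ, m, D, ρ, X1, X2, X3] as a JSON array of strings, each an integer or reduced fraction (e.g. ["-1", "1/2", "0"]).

["-3", "2", "-3", "0", "0", "0", "1", "0"]

Exponent matrix [I,L,M] × [i,ℓ,m,D,ρ,X1,X2,X3]:
  I: [ 1  0  0  0  0 -2  3 -3]
  L: [ 0  1  0  1 -3  1 -2 -1]
  M: [ 0  0  1  0  1  2  3  2]
Echelon form has 3 nonzero rows (pivots: i,ℓ,m)
Pivot set = {i,ℓ,m}, free = {D,ρ,X1,X2,X3}
RREF:
  r0: [   1    0    0    0    0   -2    3   -3]
  r1: [   0    1    0    1   -3    1   -2   -1]
  r2: [   0    0    1    0    1    2    3    2]
Fix exponent of X2 at 1, D at 0, ρ at 0, X1 at 0, X3 at 0; solve each RREF row for its pivot's exponent:
  r0: exp(i) + (3)·1 = 0 ⇒ exp(i) = -3
  r1: exp(ℓ) + (-2)·1 = 0 ⇒ exp(ℓ) = 2
  r2: exp(m) + (3)·1 = 0 ⇒ exp(m) = -3
Π_4 = i^-3 · ℓ^2 · m^-3 · X2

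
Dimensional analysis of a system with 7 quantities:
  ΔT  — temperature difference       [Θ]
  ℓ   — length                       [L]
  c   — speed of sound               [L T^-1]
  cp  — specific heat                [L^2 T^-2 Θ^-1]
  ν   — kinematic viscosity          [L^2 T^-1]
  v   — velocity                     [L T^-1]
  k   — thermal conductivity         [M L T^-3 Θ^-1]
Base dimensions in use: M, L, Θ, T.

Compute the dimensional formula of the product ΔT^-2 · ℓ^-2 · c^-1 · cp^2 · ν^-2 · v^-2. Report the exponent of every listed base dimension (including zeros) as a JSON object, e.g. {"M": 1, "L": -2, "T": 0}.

{"M": 0, "L": -5, "Θ": -4, "T": 1}

Exponent matrix [M,L,Θ,T] × [ΔT,ℓ,c,cp,ν,v,k]:
  M: [ 0  0  0  0  0  0  1]
  L: [ 0  1  1  2  2  1  1]
  Θ: [ 1  0  0 -1  0  0 -1]
  T: [ 0  0 -1 -2 -1 -1 -3]
  [M]: (-2)·0+(-2)·0+(-1)·0+(2)·0+(-2)·0+(-2)·0 = 0
  [L]: (-2)·0+(-2)·1+(-1)·1+(2)·2+(-2)·2+(-2)·1 = -5
  [Θ]: (-2)·1+(-2)·0+(-1)·0+(2)·-1+(-2)·0+(-2)·0 = -4
  [T]: (-2)·0+(-2)·0+(-1)·-1+(2)·-2+(-2)·-1+(-2)·-1 = 1
⇒ L^-5 Θ^-4 T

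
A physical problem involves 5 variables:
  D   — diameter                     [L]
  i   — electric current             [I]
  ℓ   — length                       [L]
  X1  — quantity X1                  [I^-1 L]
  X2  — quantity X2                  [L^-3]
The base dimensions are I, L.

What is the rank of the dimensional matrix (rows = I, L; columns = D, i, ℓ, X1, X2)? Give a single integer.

2

Write exponents as rows I,L / cols D,i,ℓ,X1,X2:
  I: [ 0  1  0 -1  0]
  L: [ 1  0  1  1 -3]
Echelon form has 2 nonzero rows (pivots: D,i)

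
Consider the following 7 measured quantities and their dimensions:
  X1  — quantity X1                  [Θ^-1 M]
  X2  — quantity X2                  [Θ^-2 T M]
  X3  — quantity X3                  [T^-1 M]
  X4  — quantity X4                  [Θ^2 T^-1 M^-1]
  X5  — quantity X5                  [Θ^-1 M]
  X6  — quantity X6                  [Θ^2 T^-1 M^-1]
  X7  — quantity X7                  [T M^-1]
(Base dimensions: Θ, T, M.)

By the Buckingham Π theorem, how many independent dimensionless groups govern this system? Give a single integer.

5

Write exponents as rows Θ,T,M / cols X1,X2,X3,X4,X5,X6,X7:
  Θ: [-1 -2  0  2 -1  2  0]
  T: [ 0  1 -1 -1  0 -1  1]
  M: [ 1  1  1 -1  1 -1 -1]
Echelon form has 2 nonzero rows (pivots: X1,X2)
7 vars − rank 2 = 5 Π groups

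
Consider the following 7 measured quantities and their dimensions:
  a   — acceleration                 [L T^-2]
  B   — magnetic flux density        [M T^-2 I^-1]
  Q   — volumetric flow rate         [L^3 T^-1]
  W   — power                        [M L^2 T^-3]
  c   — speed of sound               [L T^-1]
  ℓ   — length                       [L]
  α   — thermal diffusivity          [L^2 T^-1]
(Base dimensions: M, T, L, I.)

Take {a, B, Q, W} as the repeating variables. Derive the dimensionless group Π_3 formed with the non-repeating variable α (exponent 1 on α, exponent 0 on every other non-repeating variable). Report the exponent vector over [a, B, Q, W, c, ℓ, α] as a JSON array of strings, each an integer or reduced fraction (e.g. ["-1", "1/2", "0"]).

Write exponents as rows M,T,L,I / cols a,B,Q,W,c,ℓ,α:
  M: [ 0  1  0  1  0  0  0]
  T: [-2 -2 -1 -3 -1  0 -1]
  L: [ 1  0  3  2  1  1  2]
  I: [ 0 -1  0  0  0  0  0]
Echelon form has 4 nonzero rows (pivots: a,B,Q,W)
Repeat: a,B,Q,W; free: c,ℓ,α
RREF:
  r0: [   1    0    0    0  2/5 -1/5  1/5]
  r1: [   0    1    0    0    0    0    0]
  r2: [   0    0    1    0  1/5  2/5  3/5]
  r3: [   0    0    0    1    0    0    0]
Fix exponent of α at 1, c at 0, ℓ at 0; solve each RREF row for its pivot's exponent:
  r0: exp(a) + (1/5)·1 = 0 ⇒ exp(a) = -1/5
  r1: exp(B) + (0)·1 = 0 ⇒ exp(B) = 0
  r2: exp(Q) + (3/5)·1 = 0 ⇒ exp(Q) = -3/5
  r3: exp(W) + (0)·1 = 0 ⇒ exp(W) = 0
Π_3 = a^(-1/5) · Q^(-3/5) · α

["-1/5", "0", "-3/5", "0", "0", "0", "1"]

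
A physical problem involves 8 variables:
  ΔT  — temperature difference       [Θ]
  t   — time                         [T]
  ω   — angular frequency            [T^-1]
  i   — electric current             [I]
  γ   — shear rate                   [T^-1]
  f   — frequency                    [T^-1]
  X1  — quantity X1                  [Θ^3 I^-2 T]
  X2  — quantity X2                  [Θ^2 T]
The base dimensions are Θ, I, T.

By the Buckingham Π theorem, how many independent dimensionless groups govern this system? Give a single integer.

5

Write exponents as rows Θ,I,T / cols ΔT,t,ω,i,γ,f,X1,X2:
  Θ: [ 1  0  0  0  0  0  3  2]
  I: [ 0  0  0  1  0  0 -2  0]
  T: [ 0  1 -1  0 -1 -1  1  1]
Row reduction gives pivot columns ΔT,t,i; rank = 3
Π count = n − r = 8 − 3 = 5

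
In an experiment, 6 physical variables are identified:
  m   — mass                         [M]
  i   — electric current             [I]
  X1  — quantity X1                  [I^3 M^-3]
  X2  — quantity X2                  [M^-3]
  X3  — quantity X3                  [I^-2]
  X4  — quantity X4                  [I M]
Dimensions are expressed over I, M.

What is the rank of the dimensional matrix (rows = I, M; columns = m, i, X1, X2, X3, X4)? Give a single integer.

Write exponents as rows I,M / cols m,i,X1,X2,X3,X4:
  I: [ 0  1  3  0 -2  1]
  M: [ 1  0 -3 -3  0  1]
Row reduction gives pivot columns m,i; rank = 2

2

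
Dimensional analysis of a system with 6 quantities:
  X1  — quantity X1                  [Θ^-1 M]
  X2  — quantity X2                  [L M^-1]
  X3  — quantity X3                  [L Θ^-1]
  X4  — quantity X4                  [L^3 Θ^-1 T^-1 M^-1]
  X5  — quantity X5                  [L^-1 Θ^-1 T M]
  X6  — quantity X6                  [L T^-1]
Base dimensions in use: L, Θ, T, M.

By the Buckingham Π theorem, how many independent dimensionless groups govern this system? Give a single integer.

3

Dimensional matrix (L×Θ×T×M by X1×X2×X3×X4×X5×X6):
  L: [ 0  1  1  3 -1  1]
  Θ: [-1  0 -1 -1 -1  0]
  T: [ 0  0  0 -1  1 -1]
  M: [ 1 -1  0 -1  1  0]
Row reduction gives pivot columns X1,X2,X4; rank = 3
Π count = n − r = 6 − 3 = 3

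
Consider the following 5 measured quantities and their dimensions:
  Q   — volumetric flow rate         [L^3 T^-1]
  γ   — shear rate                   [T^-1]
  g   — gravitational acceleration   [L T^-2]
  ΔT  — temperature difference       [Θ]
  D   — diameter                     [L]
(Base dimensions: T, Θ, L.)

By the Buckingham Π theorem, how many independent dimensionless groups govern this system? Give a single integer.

Dimensional matrix (T×Θ×L by Q×γ×g×ΔT×D):
  T: [-1 -1 -2  0  0]
  Θ: [ 0  0  0  1  0]
  L: [ 3  0  1  0  1]
Row reduction gives pivot columns Q,γ,ΔT; rank = 3
n=5, r=3 ⇒ 2 dimensionless groups

2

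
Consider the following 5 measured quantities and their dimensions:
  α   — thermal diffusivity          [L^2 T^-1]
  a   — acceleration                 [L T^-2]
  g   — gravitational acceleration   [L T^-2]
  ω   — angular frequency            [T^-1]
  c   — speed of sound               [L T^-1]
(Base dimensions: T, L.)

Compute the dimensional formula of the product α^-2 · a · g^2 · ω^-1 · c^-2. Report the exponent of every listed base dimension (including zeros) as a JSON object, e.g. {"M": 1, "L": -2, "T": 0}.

{"T": -1, "L": -3}

Exponent matrix [T,L] × [α,a,g,ω,c]:
  T: [-1 -2 -2 -1 -1]
  L: [ 2  1  1  0  1]
  [T]: (-2)·-1+(1)·-2+(2)·-2+(-1)·-1+(-2)·-1 = -1
  [L]: (-2)·2+(1)·1+(2)·1+(-1)·0+(-2)·1 = -3
⇒ T^-1 L^-3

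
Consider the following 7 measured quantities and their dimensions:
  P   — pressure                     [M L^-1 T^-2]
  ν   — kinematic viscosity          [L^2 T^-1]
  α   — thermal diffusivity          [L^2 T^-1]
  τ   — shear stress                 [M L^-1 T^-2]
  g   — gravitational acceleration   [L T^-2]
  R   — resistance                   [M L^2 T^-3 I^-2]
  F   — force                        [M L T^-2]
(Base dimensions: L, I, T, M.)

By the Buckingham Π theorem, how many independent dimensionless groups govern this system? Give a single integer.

3

Exponent matrix [L,I,T,M] × [P,ν,α,τ,g,R,F]:
  L: [-1  2  2 -1  1  2  1]
  I: [ 0  0  0  0  0 -2  0]
  T: [-2 -1 -1 -2 -2 -3 -2]
  M: [ 1  0  0  1  0  1  1]
RREF → pivots at {P,ν,g,R} ⇒ r = 4
7 vars − rank 4 = 3 Π groups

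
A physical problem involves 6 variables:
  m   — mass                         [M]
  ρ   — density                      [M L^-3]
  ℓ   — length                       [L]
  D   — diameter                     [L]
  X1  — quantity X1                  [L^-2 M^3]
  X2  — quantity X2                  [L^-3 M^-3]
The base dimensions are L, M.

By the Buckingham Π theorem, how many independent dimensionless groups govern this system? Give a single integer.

Dimensional matrix (L×M by m×ρ×ℓ×D×X1×X2):
  L: [ 0 -3  1  1 -2 -3]
  M: [ 1  1  0  0  3 -3]
Echelon form has 2 nonzero rows (pivots: m,ρ)
6 vars − rank 2 = 4 Π groups

4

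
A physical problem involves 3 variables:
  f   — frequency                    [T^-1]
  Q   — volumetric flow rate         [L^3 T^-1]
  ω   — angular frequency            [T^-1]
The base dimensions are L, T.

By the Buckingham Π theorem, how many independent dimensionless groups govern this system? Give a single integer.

1

Write exponents as rows L,T / cols f,Q,ω:
  L: [ 0  3  0]
  T: [-1 -1 -1]
RREF → pivots at {f,Q} ⇒ r = 2
n=3, r=2 ⇒ 1 dimensionless group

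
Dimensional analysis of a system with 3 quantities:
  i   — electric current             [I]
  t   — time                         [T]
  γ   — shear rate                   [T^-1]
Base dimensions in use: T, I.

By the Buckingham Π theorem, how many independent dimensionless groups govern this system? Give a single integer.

1

Dimensional matrix (T×I by i×t×γ):
  T: [ 0  1 -1]
  I: [ 1  0  0]
Echelon form has 2 nonzero rows (pivots: i,t)
Π count = n − r = 3 − 2 = 1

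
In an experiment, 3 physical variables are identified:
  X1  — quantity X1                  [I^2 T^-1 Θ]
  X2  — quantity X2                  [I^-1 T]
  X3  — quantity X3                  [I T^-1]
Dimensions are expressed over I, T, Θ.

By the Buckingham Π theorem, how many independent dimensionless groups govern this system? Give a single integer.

1

Dimensional matrix (I×T×Θ by X1×X2×X3):
  I: [ 2 -1  1]
  T: [-1  1 -1]
  Θ: [ 1  0  0]
Echelon form has 2 nonzero rows (pivots: X1,X2)
n=3, r=2 ⇒ 1 dimensionless group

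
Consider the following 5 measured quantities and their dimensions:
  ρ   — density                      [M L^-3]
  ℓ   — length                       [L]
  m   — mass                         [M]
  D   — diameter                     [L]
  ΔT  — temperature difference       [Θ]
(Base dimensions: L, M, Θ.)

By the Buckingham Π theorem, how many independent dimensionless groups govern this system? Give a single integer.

Dimensional matrix (L×M×Θ by ρ×ℓ×m×D×ΔT):
  L: [-3  1  0  1  0]
  M: [ 1  0  1  0  0]
  Θ: [ 0  0  0  0  1]
Echelon form has 3 nonzero rows (pivots: ρ,ℓ,ΔT)
Π count = n − r = 5 − 3 = 2

2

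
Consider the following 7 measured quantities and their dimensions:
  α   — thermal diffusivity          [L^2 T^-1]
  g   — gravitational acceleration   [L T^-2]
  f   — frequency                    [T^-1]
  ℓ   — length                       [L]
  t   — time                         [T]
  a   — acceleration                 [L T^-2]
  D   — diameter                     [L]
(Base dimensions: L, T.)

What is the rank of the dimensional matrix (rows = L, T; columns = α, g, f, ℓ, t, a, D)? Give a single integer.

2

Dimensional matrix (L×T by α×g×f×ℓ×t×a×D):
  L: [ 2  1  0  1  0  1  1]
  T: [-1 -2 -1  0  1 -2  0]
Row reduction gives pivot columns α,g; rank = 2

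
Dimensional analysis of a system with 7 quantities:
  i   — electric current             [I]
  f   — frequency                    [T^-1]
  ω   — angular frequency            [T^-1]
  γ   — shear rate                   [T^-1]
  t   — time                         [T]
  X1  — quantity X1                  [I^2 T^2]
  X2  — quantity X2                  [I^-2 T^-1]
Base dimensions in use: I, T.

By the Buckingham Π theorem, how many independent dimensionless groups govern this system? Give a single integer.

5

Write exponents as rows I,T / cols i,f,ω,γ,t,X1,X2:
  I: [ 1  0  0  0  0  2 -2]
  T: [ 0 -1 -1 -1  1  2 -1]
Row reduction gives pivot columns i,f; rank = 2
Π count = n − r = 7 − 2 = 5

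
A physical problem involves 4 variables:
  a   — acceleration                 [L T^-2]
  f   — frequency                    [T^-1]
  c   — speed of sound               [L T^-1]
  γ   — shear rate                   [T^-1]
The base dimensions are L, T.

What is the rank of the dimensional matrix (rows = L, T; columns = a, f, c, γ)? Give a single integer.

2

Dimensional matrix (L×T by a×f×c×γ):
  L: [ 1  0  1  0]
  T: [-2 -1 -1 -1]
RREF → pivots at {a,f} ⇒ r = 2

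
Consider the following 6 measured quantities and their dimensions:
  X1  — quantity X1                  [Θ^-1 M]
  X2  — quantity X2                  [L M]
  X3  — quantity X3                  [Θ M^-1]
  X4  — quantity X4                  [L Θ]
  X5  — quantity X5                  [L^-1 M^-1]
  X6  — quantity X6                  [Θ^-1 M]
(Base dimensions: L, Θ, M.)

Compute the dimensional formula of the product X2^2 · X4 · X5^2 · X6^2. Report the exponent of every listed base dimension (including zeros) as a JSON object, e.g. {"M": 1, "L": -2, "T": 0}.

Write exponents as rows L,Θ,M / cols X1,X2,X3,X4,X5,X6:
  L: [ 0  1  0  1 -1  0]
  Θ: [-1  0  1  1  0 -1]
  M: [ 1  1 -1  0 -1  1]
  [L]: (2)·1+(1)·1+(2)·-1+(2)·0 = 1
  [Θ]: (2)·0+(1)·1+(2)·0+(2)·-1 = -1
  [M]: (2)·1+(1)·0+(2)·-1+(2)·1 = 2
⇒ L Θ^-1 M^2

{"L": 1, "Θ": -1, "M": 2}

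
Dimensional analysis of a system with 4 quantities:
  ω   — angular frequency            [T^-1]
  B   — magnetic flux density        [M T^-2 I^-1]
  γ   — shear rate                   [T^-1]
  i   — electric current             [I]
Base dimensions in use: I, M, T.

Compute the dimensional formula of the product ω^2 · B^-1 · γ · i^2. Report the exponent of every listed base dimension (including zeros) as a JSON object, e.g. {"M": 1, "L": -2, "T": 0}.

{"I": 3, "M": -1, "T": -1}

Exponent matrix [I,M,T] × [ω,B,γ,i]:
  I: [ 0 -1  0  1]
  M: [ 0  1  0  0]
  T: [-1 -2 -1  0]
  [I]: (2)·0+(-1)·-1+(1)·0+(2)·1 = 3
  [M]: (2)·0+(-1)·1+(1)·0+(2)·0 = -1
  [T]: (2)·-1+(-1)·-2+(1)·-1+(2)·0 = -1
⇒ I^3 M^-1 T^-1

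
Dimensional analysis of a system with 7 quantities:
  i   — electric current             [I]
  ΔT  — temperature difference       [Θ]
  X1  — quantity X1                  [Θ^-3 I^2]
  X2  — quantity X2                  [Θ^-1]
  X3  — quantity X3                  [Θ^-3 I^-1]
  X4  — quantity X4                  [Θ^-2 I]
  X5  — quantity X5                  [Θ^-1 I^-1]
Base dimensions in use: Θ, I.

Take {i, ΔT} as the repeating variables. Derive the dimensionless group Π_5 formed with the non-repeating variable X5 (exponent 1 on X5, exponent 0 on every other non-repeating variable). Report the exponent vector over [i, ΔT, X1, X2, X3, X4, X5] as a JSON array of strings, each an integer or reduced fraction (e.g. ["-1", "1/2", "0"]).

Dimensional matrix (Θ×I by i×ΔT×X1×X2×X3×X4×X5):
  Θ: [ 0  1 -3 -1 -3 -2 -1]
  I: [ 1  0  2  0 -1  1 -1]
Row reduction gives pivot columns i,ΔT; rank = 2
Repeat: i,ΔT; free: X1,X2,X3,X4,X5
RREF:
  r0: [   1    0    2    0   -1    1   -1]
  r1: [   0    1   -3   -1   -3   -2   -1]
Fix exponent of X5 at 1, X1 at 0, X2 at 0, X3 at 0, X4 at 0; solve each RREF row for its pivot's exponent:
  r0: exp(i) + (-1)·1 = 0 ⇒ exp(i) = 1
  r1: exp(ΔT) + (-1)·1 = 0 ⇒ exp(ΔT) = 1
Π_5 = i · ΔT · X5

["1", "1", "0", "0", "0", "0", "1"]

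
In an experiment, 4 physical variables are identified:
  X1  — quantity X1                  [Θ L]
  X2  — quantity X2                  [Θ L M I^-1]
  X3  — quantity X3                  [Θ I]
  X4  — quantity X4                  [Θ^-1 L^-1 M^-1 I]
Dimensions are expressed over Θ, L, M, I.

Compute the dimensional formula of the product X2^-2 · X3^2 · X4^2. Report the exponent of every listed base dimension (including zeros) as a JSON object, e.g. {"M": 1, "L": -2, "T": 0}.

Write exponents as rows Θ,L,M,I / cols X1,X2,X3,X4:
  Θ: [ 1  1  1 -1]
  L: [ 1  1  0 -1]
  M: [ 0  1  0 -1]
  I: [ 0 -1  1  1]
  [Θ]: (-2)·1+(2)·1+(2)·-1 = -2
  [L]: (-2)·1+(2)·0+(2)·-1 = -4
  [M]: (-2)·1+(2)·0+(2)·-1 = -4
  [I]: (-2)·-1+(2)·1+(2)·1 = 6
⇒ Θ^-2 L^-4 M^-4 I^6

{"Θ": -2, "L": -4, "M": -4, "I": 6}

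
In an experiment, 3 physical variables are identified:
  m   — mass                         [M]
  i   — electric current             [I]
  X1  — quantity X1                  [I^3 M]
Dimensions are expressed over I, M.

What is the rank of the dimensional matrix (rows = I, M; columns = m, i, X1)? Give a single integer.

Dimensional matrix (I×M by m×i×X1):
  I: [ 0  1  3]
  M: [ 1  0  1]
RREF → pivots at {m,i} ⇒ r = 2

2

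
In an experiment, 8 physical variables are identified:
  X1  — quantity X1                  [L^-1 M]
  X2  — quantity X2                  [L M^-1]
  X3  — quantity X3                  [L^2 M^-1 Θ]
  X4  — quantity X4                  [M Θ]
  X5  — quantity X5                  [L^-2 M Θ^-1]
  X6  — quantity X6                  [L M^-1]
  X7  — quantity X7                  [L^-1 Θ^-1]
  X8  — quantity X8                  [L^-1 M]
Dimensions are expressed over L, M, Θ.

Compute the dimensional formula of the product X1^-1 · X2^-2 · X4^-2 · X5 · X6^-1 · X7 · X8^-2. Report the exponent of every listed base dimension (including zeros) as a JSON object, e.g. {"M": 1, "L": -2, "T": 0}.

{"L": -3, "M": -1, "Θ": -4}

Exponent matrix [L,M,Θ] × [X1,X2,X3,X4,X5,X6,X7,X8]:
  L: [-1  1  2  0 -2  1 -1 -1]
  M: [ 1 -1 -1  1  1 -1  0  1]
  Θ: [ 0  0  1  1 -1  0 -1  0]
  [L]: (-1)·-1+(-2)·1+(-2)·0+(1)·-2+(-1)·1+(1)·-1+(-2)·-1 = -3
  [M]: (-1)·1+(-2)·-1+(-2)·1+(1)·1+(-1)·-1+(1)·0+(-2)·1 = -1
  [Θ]: (-1)·0+(-2)·0+(-2)·1+(1)·-1+(-1)·0+(1)·-1+(-2)·0 = -4
⇒ L^-3 M^-1 Θ^-4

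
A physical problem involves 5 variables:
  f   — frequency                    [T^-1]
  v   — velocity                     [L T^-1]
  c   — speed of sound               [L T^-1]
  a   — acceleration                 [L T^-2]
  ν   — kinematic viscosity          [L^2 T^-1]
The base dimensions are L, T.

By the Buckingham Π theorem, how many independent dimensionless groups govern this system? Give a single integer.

3

Write exponents as rows L,T / cols f,v,c,a,ν:
  L: [ 0  1  1  1  2]
  T: [-1 -1 -1 -2 -1]
RREF → pivots at {f,v} ⇒ r = 2
5 vars − rank 2 = 3 Π groups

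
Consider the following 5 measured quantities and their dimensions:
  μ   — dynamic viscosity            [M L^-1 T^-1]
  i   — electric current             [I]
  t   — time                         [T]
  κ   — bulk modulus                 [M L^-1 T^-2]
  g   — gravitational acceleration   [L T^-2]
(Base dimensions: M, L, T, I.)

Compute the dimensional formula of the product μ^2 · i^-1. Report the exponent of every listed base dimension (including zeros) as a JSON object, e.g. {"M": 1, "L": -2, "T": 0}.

{"M": 2, "L": -2, "T": -2, "I": -1}

Write exponents as rows M,L,T,I / cols μ,i,t,κ,g:
  M: [ 1  0  0  1  0]
  L: [-1  0  0 -1  1]
  T: [-1  0  1 -2 -2]
  I: [ 0  1  0  0  0]
  [M]: (2)·1+(-1)·0 = 2
  [L]: (2)·-1+(-1)·0 = -2
  [T]: (2)·-1+(-1)·0 = -2
  [I]: (2)·0+(-1)·1 = -1
⇒ M^2 L^-2 T^-2 I^-1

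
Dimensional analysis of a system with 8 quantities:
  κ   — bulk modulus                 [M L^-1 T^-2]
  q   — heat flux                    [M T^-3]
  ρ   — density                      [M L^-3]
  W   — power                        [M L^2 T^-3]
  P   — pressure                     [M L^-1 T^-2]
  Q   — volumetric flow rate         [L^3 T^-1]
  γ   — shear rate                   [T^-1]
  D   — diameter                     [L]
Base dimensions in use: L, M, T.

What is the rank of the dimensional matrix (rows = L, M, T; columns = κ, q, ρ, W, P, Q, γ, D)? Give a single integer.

3

Write exponents as rows L,M,T / cols κ,q,ρ,W,P,Q,γ,D:
  L: [-1  0 -3  2 -1  3  0  1]
  M: [ 1  1  1  1  1  0  0  0]
  T: [-2 -3  0 -3 -2 -1 -1  0]
Echelon form has 3 nonzero rows (pivots: κ,q,W)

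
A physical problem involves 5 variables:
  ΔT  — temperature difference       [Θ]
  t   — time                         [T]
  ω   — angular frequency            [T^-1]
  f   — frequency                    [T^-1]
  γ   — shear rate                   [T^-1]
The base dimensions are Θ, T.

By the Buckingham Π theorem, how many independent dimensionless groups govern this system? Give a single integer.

3

Dimensional matrix (Θ×T by ΔT×t×ω×f×γ):
  Θ: [ 1  0  0  0  0]
  T: [ 0  1 -1 -1 -1]
Echelon form has 2 nonzero rows (pivots: ΔT,t)
Π count = n − r = 5 − 2 = 3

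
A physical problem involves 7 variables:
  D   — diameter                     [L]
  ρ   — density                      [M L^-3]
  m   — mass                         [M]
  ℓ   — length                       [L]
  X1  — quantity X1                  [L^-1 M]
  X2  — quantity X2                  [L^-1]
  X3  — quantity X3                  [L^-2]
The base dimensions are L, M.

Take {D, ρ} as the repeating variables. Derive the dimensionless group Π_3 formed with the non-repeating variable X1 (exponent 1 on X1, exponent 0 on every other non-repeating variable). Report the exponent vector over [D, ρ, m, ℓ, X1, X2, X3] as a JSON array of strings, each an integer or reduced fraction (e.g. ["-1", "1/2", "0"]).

Exponent matrix [L,M] × [D,ρ,m,ℓ,X1,X2,X3]:
  L: [ 1 -3  0  1 -1 -1 -2]
  M: [ 0  1  1  0  1  0  0]
Echelon form has 2 nonzero rows (pivots: D,ρ)
Pivot set = {D,ρ}, free = {m,ℓ,X1,X2,X3}
RREF:
  r0: [   1    0    3    1    2   -1   -2]
  r1: [   0    1    1    0    1    0    0]
Fix exponent of X1 at 1, m at 0, ℓ at 0, X2 at 0, X3 at 0; solve each RREF row for its pivot's exponent:
  r0: exp(D) + (2)·1 = 0 ⇒ exp(D) = -2
  r1: exp(ρ) + (1)·1 = 0 ⇒ exp(ρ) = -1
Π_3 = D^-2 · ρ^-1 · X1

["-2", "-1", "0", "0", "1", "0", "0"]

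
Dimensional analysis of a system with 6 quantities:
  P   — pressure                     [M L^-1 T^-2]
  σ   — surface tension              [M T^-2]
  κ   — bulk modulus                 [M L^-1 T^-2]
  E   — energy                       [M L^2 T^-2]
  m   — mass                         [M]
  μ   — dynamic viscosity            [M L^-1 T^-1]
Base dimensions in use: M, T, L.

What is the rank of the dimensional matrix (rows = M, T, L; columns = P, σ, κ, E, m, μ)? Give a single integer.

3

Dimensional matrix (M×T×L by P×σ×κ×E×m×μ):
  M: [ 1  1  1  1  1  1]
  T: [-2 -2 -2 -2  0 -1]
  L: [-1  0 -1  2  0 -1]
Row reduction gives pivot columns P,σ,m; rank = 3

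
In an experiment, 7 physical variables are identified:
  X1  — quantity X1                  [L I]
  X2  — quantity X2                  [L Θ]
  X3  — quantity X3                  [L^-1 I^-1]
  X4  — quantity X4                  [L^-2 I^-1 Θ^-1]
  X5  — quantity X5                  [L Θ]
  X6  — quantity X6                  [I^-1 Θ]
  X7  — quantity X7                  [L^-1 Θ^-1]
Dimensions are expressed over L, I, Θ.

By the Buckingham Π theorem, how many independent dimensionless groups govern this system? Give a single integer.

Exponent matrix [L,I,Θ] × [X1,X2,X3,X4,X5,X6,X7]:
  L: [ 1  1 -1 -2  1  0 -1]
  I: [ 1  0 -1 -1  0 -1  0]
  Θ: [ 0  1  0 -1  1  1 -1]
Row reduction gives pivot columns X1,X2; rank = 2
Π count = n − r = 7 − 2 = 5

5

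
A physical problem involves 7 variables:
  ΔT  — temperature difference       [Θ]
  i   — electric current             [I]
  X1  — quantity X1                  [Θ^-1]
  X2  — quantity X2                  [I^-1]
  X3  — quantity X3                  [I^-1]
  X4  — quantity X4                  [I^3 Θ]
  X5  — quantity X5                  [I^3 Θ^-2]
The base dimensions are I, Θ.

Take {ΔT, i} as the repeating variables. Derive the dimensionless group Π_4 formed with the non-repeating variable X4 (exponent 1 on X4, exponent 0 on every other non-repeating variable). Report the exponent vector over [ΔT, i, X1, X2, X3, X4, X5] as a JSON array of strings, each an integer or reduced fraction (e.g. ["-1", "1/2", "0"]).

Dimensional matrix (I×Θ by ΔT×i×X1×X2×X3×X4×X5):
  I: [ 0  1  0 -1 -1  3  3]
  Θ: [ 1  0 -1  0  0  1 -2]
RREF → pivots at {ΔT,i} ⇒ r = 2
Repeat: ΔT,i; free: X1,X2,X3,X4,X5
RREF:
  r0: [   1    0   -1    0    0    1   -2]
  r1: [   0    1    0   -1   -1    3    3]
Fix exponent of X4 at 1, X1 at 0, X2 at 0, X3 at 0, X5 at 0; solve each RREF row for its pivot's exponent:
  r0: exp(ΔT) + (1)·1 = 0 ⇒ exp(ΔT) = -1
  r1: exp(i) + (3)·1 = 0 ⇒ exp(i) = -3
Π_4 = ΔT^-1 · i^-3 · X4

["-1", "-3", "0", "0", "0", "1", "0"]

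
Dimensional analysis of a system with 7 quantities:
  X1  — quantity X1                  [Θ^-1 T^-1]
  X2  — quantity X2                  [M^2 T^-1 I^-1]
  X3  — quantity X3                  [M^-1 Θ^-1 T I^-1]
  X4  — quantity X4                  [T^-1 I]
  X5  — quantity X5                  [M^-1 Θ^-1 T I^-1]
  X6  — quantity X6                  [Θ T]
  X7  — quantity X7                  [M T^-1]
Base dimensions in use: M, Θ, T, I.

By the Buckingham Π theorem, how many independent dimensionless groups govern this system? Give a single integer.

4

Write exponents as rows M,Θ,T,I / cols X1,X2,X3,X4,X5,X6,X7:
  M: [ 0  2 -1  0 -1  0  1]
  Θ: [-1  0 -1  0 -1  1  0]
  T: [-1 -1  1 -1  1  1 -1]
  I: [ 0 -1 -1  1 -1  0  0]
Echelon form has 3 nonzero rows (pivots: X1,X2,X3)
7 vars − rank 3 = 4 Π groups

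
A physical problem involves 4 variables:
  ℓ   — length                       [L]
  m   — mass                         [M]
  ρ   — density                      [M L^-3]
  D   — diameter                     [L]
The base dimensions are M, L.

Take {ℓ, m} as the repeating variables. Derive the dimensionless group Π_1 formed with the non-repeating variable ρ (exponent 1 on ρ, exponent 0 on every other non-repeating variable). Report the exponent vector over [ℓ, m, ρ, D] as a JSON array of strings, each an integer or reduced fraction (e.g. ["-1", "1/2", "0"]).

["3", "-1", "1", "0"]

Exponent matrix [M,L] × [ℓ,m,ρ,D]:
  M: [ 0  1  1  0]
  L: [ 1  0 -3  1]
Row reduction gives pivot columns ℓ,m; rank = 2
Pivot set = {ℓ,m}, free = {ρ,D}
RREF:
  r0: [   1    0   -3    1]
  r1: [   0    1    1    0]
Fix exponent of ρ at 1, D at 0; solve each RREF row for its pivot's exponent:
  r0: exp(ℓ) + (-3)·1 = 0 ⇒ exp(ℓ) = 3
  r1: exp(m) + (1)·1 = 0 ⇒ exp(m) = -1
Π_1 = ℓ^3 · m^-1 · ρ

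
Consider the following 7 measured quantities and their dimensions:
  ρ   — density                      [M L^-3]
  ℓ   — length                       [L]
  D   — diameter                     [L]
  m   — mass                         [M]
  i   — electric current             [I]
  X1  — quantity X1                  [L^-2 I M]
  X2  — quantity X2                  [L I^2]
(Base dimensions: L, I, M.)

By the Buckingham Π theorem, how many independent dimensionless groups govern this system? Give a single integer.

4

Write exponents as rows L,I,M / cols ρ,ℓ,D,m,i,X1,X2:
  L: [-3  1  1  0  0 -2  1]
  I: [ 0  0  0  0  1  1  2]
  M: [ 1  0  0  1  0  1  0]
Echelon form has 3 nonzero rows (pivots: ρ,ℓ,i)
n=7, r=3 ⇒ 4 dimensionless groups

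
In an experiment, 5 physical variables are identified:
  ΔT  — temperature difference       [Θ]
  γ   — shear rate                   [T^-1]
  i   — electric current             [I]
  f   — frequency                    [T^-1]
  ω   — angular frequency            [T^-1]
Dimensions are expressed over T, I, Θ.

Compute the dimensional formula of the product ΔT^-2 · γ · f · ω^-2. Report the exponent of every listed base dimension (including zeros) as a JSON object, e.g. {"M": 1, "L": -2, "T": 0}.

{"T": 0, "I": 0, "Θ": -2}

Dimensional matrix (T×I×Θ by ΔT×γ×i×f×ω):
  T: [ 0 -1  0 -1 -1]
  I: [ 0  0  1  0  0]
  Θ: [ 1  0  0  0  0]
  [T]: (-2)·0+(1)·-1+(1)·-1+(-2)·-1 = 0
  [I]: (-2)·0+(1)·0+(1)·0+(-2)·0 = 0
  [Θ]: (-2)·1+(1)·0+(1)·0+(-2)·0 = -2
⇒ Θ^-2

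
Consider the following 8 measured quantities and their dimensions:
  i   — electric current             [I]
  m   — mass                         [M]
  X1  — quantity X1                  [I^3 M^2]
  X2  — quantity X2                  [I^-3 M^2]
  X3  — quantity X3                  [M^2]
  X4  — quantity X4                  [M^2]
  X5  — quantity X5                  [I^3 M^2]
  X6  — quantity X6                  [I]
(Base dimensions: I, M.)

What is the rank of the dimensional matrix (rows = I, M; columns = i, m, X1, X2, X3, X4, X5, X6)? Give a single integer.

Dimensional matrix (I×M by i×m×X1×X2×X3×X4×X5×X6):
  I: [ 1  0  3 -3  0  0  3  1]
  M: [ 0  1  2  2  2  2  2  0]
Row reduction gives pivot columns i,m; rank = 2

2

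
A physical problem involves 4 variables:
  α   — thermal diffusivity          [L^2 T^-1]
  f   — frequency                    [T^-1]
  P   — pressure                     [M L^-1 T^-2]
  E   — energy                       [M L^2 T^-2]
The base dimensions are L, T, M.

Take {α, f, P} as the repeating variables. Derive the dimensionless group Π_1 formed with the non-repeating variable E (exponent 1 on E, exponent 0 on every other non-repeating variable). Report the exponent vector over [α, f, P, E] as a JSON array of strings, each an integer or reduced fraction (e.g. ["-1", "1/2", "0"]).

Exponent matrix [L,T,M] × [α,f,P,E]:
  L: [ 2  0 -1  2]
  T: [-1 -1 -2 -2]
  M: [ 0  0  1  1]
RREF → pivots at {α,f,P} ⇒ r = 3
Pivot set = {α,f,P}, free = {E}
RREF:
  r0: [   1    0    0  3/2]
  r1: [   0    1    0 -3/2]
  r2: [   0    0    1    1]
Fix exponent of E at 1; solve each RREF row for its pivot's exponent:
  r0: exp(α) + (3/2)·1 = 0 ⇒ exp(α) = -3/2
  r1: exp(f) + (-3/2)·1 = 0 ⇒ exp(f) = 3/2
  r2: exp(P) + (1)·1 = 0 ⇒ exp(P) = -1
Π_1 = α^(-3/2) · f^(3/2) · P^-1 · E

["-3/2", "3/2", "-1", "1"]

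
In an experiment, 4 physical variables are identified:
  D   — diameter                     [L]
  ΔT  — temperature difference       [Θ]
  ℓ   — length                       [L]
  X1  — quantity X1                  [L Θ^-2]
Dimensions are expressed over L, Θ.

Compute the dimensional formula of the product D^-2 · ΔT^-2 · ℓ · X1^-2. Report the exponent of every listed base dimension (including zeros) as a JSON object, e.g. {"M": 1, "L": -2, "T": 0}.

{"L": -3, "Θ": 2}

Exponent matrix [L,Θ] × [D,ΔT,ℓ,X1]:
  L: [ 1  0  1  1]
  Θ: [ 0  1  0 -2]
  [L]: (-2)·1+(-2)·0+(1)·1+(-2)·1 = -3
  [Θ]: (-2)·0+(-2)·1+(1)·0+(-2)·-2 = 2
⇒ L^-3 Θ^2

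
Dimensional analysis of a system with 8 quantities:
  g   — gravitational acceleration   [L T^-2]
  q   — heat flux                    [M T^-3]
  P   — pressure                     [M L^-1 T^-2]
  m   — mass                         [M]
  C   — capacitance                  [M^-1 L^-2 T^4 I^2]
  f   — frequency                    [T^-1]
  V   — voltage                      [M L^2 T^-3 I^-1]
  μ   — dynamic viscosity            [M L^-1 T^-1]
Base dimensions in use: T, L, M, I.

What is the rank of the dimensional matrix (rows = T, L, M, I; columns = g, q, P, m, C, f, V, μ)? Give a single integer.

Exponent matrix [T,L,M,I] × [g,q,P,m,C,f,V,μ]:
  T: [-2 -3 -2  0  4 -1 -3 -1]
  L: [ 1  0 -1  0 -2  0  2 -1]
  M: [ 0  1  1  1 -1  0  1  1]
  I: [ 0  0  0  0  2  0 -1  0]
RREF → pivots at {g,q,P,C} ⇒ r = 4

4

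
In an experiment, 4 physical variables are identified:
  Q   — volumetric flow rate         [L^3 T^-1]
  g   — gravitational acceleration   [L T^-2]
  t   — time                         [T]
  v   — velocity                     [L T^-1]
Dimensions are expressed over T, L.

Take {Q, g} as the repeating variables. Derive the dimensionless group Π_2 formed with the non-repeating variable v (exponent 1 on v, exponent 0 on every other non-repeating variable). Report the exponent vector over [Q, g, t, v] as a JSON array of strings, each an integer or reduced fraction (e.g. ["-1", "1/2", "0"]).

["-1/5", "-2/5", "0", "1"]

Write exponents as rows T,L / cols Q,g,t,v:
  T: [-1 -2  1 -1]
  L: [ 3  1  0  1]
Echelon form has 2 nonzero rows (pivots: Q,g)
Repeat: Q,g; free: t,v
RREF:
  r0: [   1    0  1/5  1/5]
  r1: [   0    1 -3/5  2/5]
Fix exponent of v at 1, t at 0; solve each RREF row for its pivot's exponent:
  r0: exp(Q) + (1/5)·1 = 0 ⇒ exp(Q) = -1/5
  r1: exp(g) + (2/5)·1 = 0 ⇒ exp(g) = -2/5
Π_2 = Q^(-1/5) · g^(-2/5) · v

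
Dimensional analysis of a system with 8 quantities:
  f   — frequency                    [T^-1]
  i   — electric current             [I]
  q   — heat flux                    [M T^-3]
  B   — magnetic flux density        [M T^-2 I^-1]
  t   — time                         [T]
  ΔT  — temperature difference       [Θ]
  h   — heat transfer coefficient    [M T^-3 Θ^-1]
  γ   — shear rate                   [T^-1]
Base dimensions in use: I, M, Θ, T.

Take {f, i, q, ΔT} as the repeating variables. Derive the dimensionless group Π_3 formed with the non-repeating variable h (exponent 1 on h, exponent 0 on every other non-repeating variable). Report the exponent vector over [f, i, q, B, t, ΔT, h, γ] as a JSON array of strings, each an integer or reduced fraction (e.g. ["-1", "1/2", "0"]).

Write exponents as rows I,M,Θ,T / cols f,i,q,B,t,ΔT,h,γ:
  I: [ 0  1  0 -1  0  0  0  0]
  M: [ 0  0  1  1  0  0  1  0]
  Θ: [ 0  0  0  0  0  1 -1  0]
  T: [-1  0 -3 -2  1  0 -3 -1]
RREF → pivots at {f,i,q,ΔT} ⇒ r = 4
Repeat: f,i,q,ΔT; free: B,t,h,γ
RREF:
  r0: [   1    0    0   -1   -1    0    0    1]
  r1: [   0    1    0   -1    0    0    0    0]
  r2: [   0    0    1    1    0    0    1    0]
  r3: [   0    0    0    0    0    1   -1    0]
Fix exponent of h at 1, B at 0, t at 0, γ at 0; solve each RREF row for its pivot's exponent:
  r0: exp(f) + (0)·1 = 0 ⇒ exp(f) = 0
  r1: exp(i) + (0)·1 = 0 ⇒ exp(i) = 0
  r2: exp(q) + (1)·1 = 0 ⇒ exp(q) = -1
  r3: exp(ΔT) + (-1)·1 = 0 ⇒ exp(ΔT) = 1
Π_3 = q^-1 · ΔT · h

["0", "0", "-1", "0", "0", "1", "1", "0"]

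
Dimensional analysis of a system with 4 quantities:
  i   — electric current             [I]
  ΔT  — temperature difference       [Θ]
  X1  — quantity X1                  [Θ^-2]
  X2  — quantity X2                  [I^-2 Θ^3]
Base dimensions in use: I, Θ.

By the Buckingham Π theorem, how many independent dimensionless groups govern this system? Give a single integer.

Dimensional matrix (I×Θ by i×ΔT×X1×X2):
  I: [ 1  0  0 -2]
  Θ: [ 0  1 -2  3]
Row reduction gives pivot columns i,ΔT; rank = 2
Π count = n − r = 4 − 2 = 2

2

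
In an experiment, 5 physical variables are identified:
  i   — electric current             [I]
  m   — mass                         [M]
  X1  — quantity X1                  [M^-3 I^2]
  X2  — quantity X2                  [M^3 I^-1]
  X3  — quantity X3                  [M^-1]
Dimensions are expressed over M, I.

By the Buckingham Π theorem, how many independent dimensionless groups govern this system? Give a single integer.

3

Write exponents as rows M,I / cols i,m,X1,X2,X3:
  M: [ 0  1 -3  3 -1]
  I: [ 1  0  2 -1  0]
RREF → pivots at {i,m} ⇒ r = 2
n=5, r=2 ⇒ 3 dimensionless groups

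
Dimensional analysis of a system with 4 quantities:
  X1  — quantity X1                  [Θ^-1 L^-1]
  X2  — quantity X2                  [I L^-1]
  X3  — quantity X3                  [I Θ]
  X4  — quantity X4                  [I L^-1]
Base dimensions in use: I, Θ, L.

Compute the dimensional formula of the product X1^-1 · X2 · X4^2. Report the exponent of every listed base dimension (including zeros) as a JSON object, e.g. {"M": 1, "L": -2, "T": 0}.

{"I": 3, "Θ": 1, "L": -2}

Dimensional matrix (I×Θ×L by X1×X2×X3×X4):
  I: [ 0  1  1  1]
  Θ: [-1  0  1  0]
  L: [-1 -1  0 -1]
  [I]: (-1)·0+(1)·1+(2)·1 = 3
  [Θ]: (-1)·-1+(1)·0+(2)·0 = 1
  [L]: (-1)·-1+(1)·-1+(2)·-1 = -2
⇒ I^3 Θ L^-2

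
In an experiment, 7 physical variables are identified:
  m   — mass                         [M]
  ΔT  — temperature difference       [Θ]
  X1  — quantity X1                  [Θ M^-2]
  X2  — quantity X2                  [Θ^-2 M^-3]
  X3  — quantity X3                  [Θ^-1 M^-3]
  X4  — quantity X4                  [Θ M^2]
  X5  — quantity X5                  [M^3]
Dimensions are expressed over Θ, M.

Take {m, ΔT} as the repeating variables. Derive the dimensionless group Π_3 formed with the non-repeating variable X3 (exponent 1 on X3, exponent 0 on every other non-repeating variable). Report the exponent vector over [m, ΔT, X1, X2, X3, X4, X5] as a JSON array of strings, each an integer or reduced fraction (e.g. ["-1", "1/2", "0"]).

["3", "1", "0", "0", "1", "0", "0"]

Exponent matrix [Θ,M] × [m,ΔT,X1,X2,X3,X4,X5]:
  Θ: [ 0  1  1 -2 -1  1  0]
  M: [ 1  0 -2 -3 -3  2  3]
RREF → pivots at {m,ΔT} ⇒ r = 2
Repeat: m,ΔT; free: X1,X2,X3,X4,X5
RREF:
  r0: [   1    0   -2   -3   -3    2    3]
  r1: [   0    1    1   -2   -1    1    0]
Fix exponent of X3 at 1, X1 at 0, X2 at 0, X4 at 0, X5 at 0; solve each RREF row for its pivot's exponent:
  r0: exp(m) + (-3)·1 = 0 ⇒ exp(m) = 3
  r1: exp(ΔT) + (-1)·1 = 0 ⇒ exp(ΔT) = 1
Π_3 = m^3 · ΔT · X3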